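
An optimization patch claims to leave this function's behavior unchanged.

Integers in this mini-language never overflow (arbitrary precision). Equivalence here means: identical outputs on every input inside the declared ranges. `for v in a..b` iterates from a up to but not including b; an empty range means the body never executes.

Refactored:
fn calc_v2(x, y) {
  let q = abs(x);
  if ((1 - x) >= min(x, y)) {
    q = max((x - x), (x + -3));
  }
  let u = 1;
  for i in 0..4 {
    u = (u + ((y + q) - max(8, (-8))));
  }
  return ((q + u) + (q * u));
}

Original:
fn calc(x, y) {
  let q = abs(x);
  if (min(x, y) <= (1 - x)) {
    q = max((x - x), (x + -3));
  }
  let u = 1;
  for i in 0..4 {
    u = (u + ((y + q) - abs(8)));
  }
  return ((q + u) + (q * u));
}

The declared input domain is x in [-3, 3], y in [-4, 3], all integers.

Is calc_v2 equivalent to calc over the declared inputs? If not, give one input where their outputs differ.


Reading the diff, among the changes: constant usage differs; min/max/abs usage differs; comparison usage differs.
Spot check at x=-1, y=1 — calc: q := 1 | (min(x, y) <= (1 - x)): true | q := 0 | u := 1 | iter i=0: | u := -6 | iter i=1: | u := -13 | iter i=2: | u := -20 | iter i=3: | u := -27 | result -27. calc_v2: q := 1 | ((1 - x) >= min(x, y)): true | q := 0 | u := 1 | iter i=0: | u := -6 | iter i=1: | u := -13 | iter i=2: | u := -20 | iter i=3: | u := -27 | result -27. Both give -27.
Across all 56 domain points the two functions coincide.
verdict: equivalent


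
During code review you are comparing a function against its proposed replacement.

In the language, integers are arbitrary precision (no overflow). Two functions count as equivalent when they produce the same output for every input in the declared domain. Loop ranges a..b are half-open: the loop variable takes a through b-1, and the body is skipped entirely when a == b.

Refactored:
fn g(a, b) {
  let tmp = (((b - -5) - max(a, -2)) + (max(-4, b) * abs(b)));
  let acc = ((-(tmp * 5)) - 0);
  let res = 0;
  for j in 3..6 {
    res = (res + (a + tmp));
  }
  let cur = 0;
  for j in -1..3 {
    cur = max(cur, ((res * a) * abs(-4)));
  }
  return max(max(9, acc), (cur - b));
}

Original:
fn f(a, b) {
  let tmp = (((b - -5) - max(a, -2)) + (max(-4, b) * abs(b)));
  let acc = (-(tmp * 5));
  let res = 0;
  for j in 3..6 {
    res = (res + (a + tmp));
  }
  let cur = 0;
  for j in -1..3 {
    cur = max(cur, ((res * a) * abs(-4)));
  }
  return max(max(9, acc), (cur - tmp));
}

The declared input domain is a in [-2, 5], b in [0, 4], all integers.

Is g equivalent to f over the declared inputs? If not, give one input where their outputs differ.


Consider the input a=1, b=0.
f: tmp=4, then acc=-20, then res=0, then (j=3), then res=5, then (j=4), then res=10, then (j=5), then res=15, then cur=0, then (j=-1), then cur=60, then (j=0), then cur=60, then (j=1), then cur=60, then (j=2), then cur=60, then returns 56
g: tmp=4, then acc=-20, then res=0, then (j=3), then res=5, then (j=4), then res=10, then (j=5), then res=15, then cur=0, then (j=-1), then cur=60, then (j=0), then cur=60, then (j=1), then cur=60, then (j=2), then cur=60, then returns 60
56 != 60, so the rewrite changes behavior.
verdict: not equivalent; witness: a=1, b=0


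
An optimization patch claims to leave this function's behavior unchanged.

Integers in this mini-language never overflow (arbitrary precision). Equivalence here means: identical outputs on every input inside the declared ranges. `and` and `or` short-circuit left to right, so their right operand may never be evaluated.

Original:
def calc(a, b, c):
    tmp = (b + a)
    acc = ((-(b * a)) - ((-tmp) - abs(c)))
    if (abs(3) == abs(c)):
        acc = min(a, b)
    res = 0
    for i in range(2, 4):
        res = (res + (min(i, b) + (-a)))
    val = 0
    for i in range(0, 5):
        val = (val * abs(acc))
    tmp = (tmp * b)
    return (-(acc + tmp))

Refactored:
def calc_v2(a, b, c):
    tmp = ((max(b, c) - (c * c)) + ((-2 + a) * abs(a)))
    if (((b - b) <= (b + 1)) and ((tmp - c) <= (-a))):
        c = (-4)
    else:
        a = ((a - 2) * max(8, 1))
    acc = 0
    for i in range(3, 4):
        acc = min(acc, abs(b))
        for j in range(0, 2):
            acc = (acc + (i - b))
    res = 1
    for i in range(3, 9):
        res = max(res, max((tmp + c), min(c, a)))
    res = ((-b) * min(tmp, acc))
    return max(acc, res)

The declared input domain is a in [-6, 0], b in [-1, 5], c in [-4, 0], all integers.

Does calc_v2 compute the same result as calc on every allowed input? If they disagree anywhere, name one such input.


There is a counterexample at a=-6, b=-1, c=-4: 2 on one side, 8 on the other.
calc: tmp becomes -7; next acc becomes -9; next (abs(3) == abs(c)) evaluates to false; next res becomes 0; next at i=2:; next res becomes 5; next at i=3:; next res becomes 10; next val becomes 0; next at i=0:; next val becomes 0; next at i=1:; next val becomes 0; next at i=2:; next val becomes 0; next at i=3:; next val becomes 0; next at i=4:; next val becomes 0; next tmp becomes 7; next final value 2
calc_v2: tmp becomes -65; next (((b - b) <= (b + 1)) and ((tmp - c) <= (-a))) evaluates to true; next c becomes -4; next acc becomes 0; next at i=3:; next acc becomes 0; next at j=0:; next acc becomes 4; next at j=1:; next acc becomes 8; next res becomes 1; next at i=3:; next res becomes 1; next at i=4:; next res becomes 1; next at i=5:; next res becomes 1; next at i=6:; next res becomes 1; next at i=7:; next res becomes 1; next at i=8:; next res becomes 1; next res becomes -65; next final value 8
verdict: not equivalent; witness: a=-6, b=-1, c=-4


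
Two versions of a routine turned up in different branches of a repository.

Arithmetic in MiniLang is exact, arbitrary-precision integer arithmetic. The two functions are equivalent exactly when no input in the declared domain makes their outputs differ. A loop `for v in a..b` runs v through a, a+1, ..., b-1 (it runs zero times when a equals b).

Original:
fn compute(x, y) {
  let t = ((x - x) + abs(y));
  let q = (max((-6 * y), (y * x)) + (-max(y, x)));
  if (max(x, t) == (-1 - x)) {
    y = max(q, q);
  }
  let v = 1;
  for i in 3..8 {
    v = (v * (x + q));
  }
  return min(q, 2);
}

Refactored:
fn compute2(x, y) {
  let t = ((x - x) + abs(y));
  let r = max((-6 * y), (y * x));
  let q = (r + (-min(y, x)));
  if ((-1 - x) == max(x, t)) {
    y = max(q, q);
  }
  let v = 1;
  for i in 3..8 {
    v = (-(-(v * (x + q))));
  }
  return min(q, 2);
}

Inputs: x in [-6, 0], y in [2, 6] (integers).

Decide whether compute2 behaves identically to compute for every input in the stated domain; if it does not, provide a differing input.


Take x=-6, y=2.
compute: t=2, then q=-14, then (max(x, t) == (-1 - x)) is false, then v=1, then (i=3), then v=-20, then (i=4), then v=400, then (i=5), then v=-8000, then (i=6), then v=160000, then (i=7), then v=-3200000, then returns -14
compute2: t=2, then r=-12, then q=-6, then ((-1 - x) == max(x, t)) is false, then v=1, then (i=3), then v=-12, then (i=4), then v=144, then (i=5), then v=-1728, then (i=6), then v=20736, then (i=7), then v=-248832, then returns -6
-14 vs -6 — the two versions disagree here.
verdict: not equivalent; witness: x=-6, y=2


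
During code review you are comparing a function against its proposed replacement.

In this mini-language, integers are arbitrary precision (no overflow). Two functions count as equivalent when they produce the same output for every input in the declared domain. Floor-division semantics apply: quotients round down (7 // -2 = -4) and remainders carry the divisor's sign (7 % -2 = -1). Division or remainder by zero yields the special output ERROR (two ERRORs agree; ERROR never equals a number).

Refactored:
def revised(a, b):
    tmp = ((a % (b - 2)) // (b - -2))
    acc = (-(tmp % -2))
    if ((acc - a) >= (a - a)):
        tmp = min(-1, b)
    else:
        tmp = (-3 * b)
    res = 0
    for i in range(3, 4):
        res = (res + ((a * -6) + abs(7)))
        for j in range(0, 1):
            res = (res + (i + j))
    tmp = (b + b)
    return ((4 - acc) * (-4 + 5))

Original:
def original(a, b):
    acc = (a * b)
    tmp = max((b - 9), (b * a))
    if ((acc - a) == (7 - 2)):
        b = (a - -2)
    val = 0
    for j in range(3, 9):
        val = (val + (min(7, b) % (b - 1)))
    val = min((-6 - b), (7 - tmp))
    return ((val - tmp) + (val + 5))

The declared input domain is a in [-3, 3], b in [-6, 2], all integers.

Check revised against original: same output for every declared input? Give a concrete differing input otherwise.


On input a=-3, b=-6, original returns -35 while revised returns 4.
verdict: not equivalent; witness: a=-3, b=-6


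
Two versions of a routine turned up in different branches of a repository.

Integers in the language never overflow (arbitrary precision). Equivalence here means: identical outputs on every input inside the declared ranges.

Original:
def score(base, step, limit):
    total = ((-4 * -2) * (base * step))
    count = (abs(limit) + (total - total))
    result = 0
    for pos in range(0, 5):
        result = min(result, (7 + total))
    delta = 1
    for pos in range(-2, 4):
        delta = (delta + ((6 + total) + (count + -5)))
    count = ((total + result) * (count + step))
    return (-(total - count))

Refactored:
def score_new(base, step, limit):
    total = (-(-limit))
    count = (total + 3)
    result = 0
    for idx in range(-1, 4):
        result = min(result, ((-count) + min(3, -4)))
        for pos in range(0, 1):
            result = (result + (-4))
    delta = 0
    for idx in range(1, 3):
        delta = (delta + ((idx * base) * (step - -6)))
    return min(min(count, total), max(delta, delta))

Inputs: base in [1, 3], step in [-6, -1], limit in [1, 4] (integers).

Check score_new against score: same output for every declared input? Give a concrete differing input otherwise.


Try base=1, step=-6, limit=1.
score: total=-48, then count=1, then result=0, then (pos=0), then result=-41, then (pos=1), then result=-41, then (pos=2), then result=-41, then (pos=3), then result=-41, then (pos=4), then result=-41, then delta=1, then (pos=-2), then delta=-45, then (pos=-1), then delta=-91, then (pos=0), then delta=-137, then (pos=1), then delta=-183, then (pos=2), then delta=-229, then (pos=3), then delta=-275, then count=445, then returns 493
score_new: total=1, then count=4, then result=0, then (idx=-1), then result=-8, then (pos=0), then result=-12, then (idx=0), then result=-12, then (pos=0), then result=-16, then (idx=1), then result=-16, then (pos=0), then result=-20, then (idx=2), then result=-20, then (pos=0), then result=-24, then (idx=3), then result=-24, then (pos=0), then result=-28, then delta=0, then (idx=1), then delta=0, then (idx=2), then delta=0, then returns 0
493 vs 0 — the two versions disagree here.
verdict: not equivalent; witness: base=1, step=-6, limit=1


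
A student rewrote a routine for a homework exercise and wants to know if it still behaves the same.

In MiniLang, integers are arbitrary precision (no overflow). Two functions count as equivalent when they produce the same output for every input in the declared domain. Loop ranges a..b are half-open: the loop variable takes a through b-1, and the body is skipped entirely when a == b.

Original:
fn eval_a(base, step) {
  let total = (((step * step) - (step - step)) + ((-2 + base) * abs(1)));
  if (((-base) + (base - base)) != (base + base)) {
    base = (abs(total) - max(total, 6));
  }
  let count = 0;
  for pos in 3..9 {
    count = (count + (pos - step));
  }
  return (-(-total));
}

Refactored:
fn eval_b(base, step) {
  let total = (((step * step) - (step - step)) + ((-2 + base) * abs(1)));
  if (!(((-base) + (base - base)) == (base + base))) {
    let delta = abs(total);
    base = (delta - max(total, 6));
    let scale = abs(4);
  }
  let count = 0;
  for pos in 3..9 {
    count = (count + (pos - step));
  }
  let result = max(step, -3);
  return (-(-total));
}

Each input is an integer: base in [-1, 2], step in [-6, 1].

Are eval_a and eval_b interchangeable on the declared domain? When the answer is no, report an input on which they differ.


The two versions differ — the changes include local variable names differ; constant usage differs; statement counts differ; comparison usage differs; boolean connective usage differs; min/max/abs usage differs.
As a probe, take base=0, step=0: eval_a runs total becomes -2; next (((-base) + (base - base)) != (base + base)) evaluates to false; next count becomes 0; next at pos=3:; next count becomes 3; next at pos=4:; next count becomes 7; next at pos=5:; next count becomes 12; next at pos=6:; next count becomes 18; next at pos=7:; next count becomes 25; next at pos=8:; next count becomes 33; next final value -2; eval_b runs total becomes -2; next (!(((-base) + (base - base)) == (base + base))) evaluates to false; next count becomes 0; next at pos=3:; next count becomes 3; next at pos=4:; next count becomes 7; next at pos=5:; next count becomes 12; next at pos=6:; next count becomes 18; next at pos=7:; next count becomes 25; next at pos=8:; next count becomes 33; next result becomes 0; next final value -2; both end at -2.
An exhaustive pass over the 32 declared inputs shows identical outputs.
verdict: equivalent


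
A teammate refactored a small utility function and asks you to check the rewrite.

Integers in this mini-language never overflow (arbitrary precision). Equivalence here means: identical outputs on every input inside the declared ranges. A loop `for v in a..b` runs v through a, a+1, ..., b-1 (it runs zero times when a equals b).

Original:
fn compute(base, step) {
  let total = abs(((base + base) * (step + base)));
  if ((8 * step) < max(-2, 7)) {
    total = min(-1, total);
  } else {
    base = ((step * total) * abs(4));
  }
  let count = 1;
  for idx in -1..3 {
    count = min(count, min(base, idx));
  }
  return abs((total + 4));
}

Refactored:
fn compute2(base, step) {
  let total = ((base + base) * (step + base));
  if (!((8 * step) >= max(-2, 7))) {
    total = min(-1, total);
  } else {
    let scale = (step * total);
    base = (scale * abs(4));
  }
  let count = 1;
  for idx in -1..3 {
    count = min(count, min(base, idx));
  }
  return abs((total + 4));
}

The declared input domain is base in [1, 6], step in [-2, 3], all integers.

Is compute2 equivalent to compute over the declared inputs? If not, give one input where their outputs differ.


Run the pair on base=1, step=-2.
compute: total := 2 | ((8 * step) < max(-2, 7)): true | total := -1 | count := 1 | iter idx=-1: | count := -1 | iter idx=0: | count := -1 | iter idx=1: | count := -1 | iter idx=2: | count := -1 | result 3
compute2: total := -2 | (!((8 * step) >= max(-2, 7))): true | total := -2 | count := 1 | iter idx=-1: | count := -1 | iter idx=0: | count := -1 | iter idx=1: | count := -1 | iter idx=2: | count := -1 | result 2
3 != 2, so the rewrite changes behavior.
verdict: not equivalent; witness: base=1, step=-2


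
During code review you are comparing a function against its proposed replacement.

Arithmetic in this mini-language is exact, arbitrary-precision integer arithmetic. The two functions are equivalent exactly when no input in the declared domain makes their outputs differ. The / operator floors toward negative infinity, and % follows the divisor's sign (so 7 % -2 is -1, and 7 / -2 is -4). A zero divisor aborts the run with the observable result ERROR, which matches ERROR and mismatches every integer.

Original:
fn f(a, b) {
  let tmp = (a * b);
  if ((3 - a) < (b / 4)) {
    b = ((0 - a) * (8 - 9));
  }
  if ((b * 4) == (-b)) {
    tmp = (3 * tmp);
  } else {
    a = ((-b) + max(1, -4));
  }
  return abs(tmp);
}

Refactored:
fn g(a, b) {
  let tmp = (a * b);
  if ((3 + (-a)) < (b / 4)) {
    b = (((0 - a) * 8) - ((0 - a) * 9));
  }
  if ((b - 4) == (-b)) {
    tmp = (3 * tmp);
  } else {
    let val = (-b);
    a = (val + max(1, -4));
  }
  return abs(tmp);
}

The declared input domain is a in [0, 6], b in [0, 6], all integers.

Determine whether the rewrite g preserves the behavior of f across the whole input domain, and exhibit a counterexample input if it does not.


Run the pair on a=1, b=2.
f: tmp := 2 | ((3 - a) < (b / 4)): false | ((b * 4) == (-b)): false | a := -1 | result 2
g: tmp := 2 | ((3 + (-a)) < (b / 4)): false | ((b - 4) == (-b)): true | tmp := 6 | result 6
2 != 6, so the rewrite changes behavior.
verdict: not equivalent; witness: a=1, b=2


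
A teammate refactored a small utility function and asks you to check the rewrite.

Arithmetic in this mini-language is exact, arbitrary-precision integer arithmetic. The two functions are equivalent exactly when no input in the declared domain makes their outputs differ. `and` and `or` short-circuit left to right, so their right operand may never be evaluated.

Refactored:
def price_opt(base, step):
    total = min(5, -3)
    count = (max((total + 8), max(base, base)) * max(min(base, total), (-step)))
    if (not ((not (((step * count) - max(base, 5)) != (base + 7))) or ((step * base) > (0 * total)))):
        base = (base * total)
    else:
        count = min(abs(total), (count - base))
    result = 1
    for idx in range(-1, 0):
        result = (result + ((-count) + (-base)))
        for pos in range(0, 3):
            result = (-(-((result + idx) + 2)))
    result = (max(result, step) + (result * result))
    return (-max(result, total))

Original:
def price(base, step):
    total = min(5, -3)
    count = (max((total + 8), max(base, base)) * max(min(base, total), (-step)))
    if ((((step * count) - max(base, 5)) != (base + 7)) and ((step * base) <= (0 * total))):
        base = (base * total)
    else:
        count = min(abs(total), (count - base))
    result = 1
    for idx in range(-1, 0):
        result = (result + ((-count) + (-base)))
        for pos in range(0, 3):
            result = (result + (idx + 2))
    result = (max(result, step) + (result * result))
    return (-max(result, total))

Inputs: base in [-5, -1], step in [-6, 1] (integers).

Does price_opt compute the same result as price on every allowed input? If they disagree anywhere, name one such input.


The two are interchangeable: boolean connective usage differs; also comparison usage differs, and every declared input agrees.
One worked example (base=-5, step=-2) — price: total = -3; count = 10; ((((step * count) - max(base, 5)) != (base + 7)) and ((step * base) <= (0 * total))) -> false; count = 3; result = 1; [idx=-1]; result = 3; [pos=0]; result = 4; [pos=1]; result = 5; [pos=2]; result = 6; result = 42; return -42; price_opt: total = -3; count = 10; (not ((not (((step * count) - max(base, 5)) != (base + 7))) or ((step * base) > (0 * total)))) -> false; count = 3; result = 1; [idx=-1]; result = 3; [pos=0]; result = 4; [pos=1]; result = 5; [pos=2]; result = 6; result = 42; return -42; agreement on -42.
Sweeping the whole domain (40 inputs) finds no disagreement.
verdict: equivalent


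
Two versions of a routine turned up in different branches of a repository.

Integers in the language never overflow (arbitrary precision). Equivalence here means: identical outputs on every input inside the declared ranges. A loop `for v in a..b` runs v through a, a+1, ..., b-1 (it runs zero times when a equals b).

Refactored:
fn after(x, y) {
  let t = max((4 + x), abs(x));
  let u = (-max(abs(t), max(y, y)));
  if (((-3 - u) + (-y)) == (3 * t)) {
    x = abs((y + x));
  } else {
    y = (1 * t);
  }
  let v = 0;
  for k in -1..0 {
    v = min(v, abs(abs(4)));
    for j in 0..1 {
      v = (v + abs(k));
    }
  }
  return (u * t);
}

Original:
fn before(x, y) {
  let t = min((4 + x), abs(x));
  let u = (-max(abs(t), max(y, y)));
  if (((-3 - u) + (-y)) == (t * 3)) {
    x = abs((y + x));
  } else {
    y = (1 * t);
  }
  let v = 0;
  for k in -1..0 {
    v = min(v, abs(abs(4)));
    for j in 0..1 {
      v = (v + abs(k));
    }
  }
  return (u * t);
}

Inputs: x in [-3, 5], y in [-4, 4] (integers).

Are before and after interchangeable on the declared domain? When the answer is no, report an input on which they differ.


These are not equivalent — on x=-3, y=-4 the outputs split (-1 vs -9).
before: t=1, then u=-1, then (((-3 - u) + (-y)) == (t * 3)) is false, then y=1, then v=0, then (k=-1), then v=0, then (j=0), then v=1, then returns -1
after: t=3, then u=-3, then (((-3 - u) + (-y)) == (3 * t)) is false, then y=3, then v=0, then (k=-1), then v=0, then (j=0), then v=1, then returns -9
verdict: not equivalent; witness: x=-3, y=-4


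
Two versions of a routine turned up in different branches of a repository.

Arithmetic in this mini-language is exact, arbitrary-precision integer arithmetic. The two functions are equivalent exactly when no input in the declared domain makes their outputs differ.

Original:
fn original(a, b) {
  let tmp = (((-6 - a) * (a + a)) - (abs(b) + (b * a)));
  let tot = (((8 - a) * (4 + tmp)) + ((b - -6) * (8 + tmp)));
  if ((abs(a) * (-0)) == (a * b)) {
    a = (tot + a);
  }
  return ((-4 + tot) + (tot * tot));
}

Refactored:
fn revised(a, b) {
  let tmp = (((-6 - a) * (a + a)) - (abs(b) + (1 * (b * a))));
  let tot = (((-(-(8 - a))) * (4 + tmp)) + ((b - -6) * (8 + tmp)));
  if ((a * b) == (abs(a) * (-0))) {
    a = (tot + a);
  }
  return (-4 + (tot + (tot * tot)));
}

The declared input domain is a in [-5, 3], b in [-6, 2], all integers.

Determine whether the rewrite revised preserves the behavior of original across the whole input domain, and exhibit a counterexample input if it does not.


Comparing the listings, the differences include: arithmetic usage differs, plus constant usage differs.
Tracing a=3, b=-6: original: tmp := -42 | tot := -190 | ((abs(a) * (-0)) == (a * b)): false | result 35906 | revised: tmp := -42 | tot := -190 | ((a * b) == (abs(a) * (-0))): false | result 35906 — matching result 35906.
Sweeping the whole domain (81 inputs) finds no disagreement.
verdict: equivalent


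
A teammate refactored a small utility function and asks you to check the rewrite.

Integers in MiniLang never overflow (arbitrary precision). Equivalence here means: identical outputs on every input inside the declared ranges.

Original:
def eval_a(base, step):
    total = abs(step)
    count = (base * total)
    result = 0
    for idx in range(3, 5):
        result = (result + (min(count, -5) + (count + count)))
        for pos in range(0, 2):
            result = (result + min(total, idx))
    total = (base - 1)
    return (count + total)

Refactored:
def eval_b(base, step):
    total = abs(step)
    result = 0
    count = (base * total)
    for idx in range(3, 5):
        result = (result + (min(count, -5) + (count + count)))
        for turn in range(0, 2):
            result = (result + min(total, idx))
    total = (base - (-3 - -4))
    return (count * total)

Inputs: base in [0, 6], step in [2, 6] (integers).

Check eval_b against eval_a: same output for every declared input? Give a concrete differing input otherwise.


Try base=0, step=2.
eval_a: total := 2 | count := 0 | result := 0 | iter idx=3: | result := -5 | iter pos=0: | result := -3 | iter pos=1: | result := -1 | iter idx=4: | result := -6 | iter pos=0: | result := -4 | iter pos=1: | result := -2 | total := -1 | result -1
eval_b: total := 2 | result := 0 | count := 0 | iter idx=3: | result := -5 | iter turn=0: | result := -3 | iter turn=1: | result := -1 | iter idx=4: | result := -6 | iter turn=0: | result := -4 | iter turn=1: | result := -2 | total := -1 | result 0
-1 against 0: the behavior changed.
verdict: not equivalent; witness: base=0, step=2


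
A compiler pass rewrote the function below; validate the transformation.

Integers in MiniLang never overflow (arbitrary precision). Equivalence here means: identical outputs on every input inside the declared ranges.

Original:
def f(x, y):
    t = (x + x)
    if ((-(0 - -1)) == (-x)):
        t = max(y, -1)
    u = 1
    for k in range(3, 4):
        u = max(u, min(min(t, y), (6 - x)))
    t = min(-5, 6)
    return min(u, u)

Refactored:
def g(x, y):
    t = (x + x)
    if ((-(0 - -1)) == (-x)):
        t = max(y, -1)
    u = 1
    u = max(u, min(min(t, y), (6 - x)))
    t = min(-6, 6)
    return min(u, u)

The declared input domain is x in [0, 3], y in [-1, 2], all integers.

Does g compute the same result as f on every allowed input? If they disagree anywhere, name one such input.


Equivalent. The one real change (`-5` became `-6`) has no effect anywhere in the declared ranges.
Across all 16 domain points the two functions coincide.
Spot check at x=3, y=-1 — f: t becomes 6; next ((-(0 - -1)) == (-x)) evaluates to false; next u becomes 1; next at k=3:; next u becomes 1; next t becomes -5; next final value 1. g: t becomes 6; next ((-(0 - -1)) == (-x)) evaluates to false; next u becomes 1; next u becomes 1; next t becomes -6; next final value 1. Both give 1.
verdict: equivalent


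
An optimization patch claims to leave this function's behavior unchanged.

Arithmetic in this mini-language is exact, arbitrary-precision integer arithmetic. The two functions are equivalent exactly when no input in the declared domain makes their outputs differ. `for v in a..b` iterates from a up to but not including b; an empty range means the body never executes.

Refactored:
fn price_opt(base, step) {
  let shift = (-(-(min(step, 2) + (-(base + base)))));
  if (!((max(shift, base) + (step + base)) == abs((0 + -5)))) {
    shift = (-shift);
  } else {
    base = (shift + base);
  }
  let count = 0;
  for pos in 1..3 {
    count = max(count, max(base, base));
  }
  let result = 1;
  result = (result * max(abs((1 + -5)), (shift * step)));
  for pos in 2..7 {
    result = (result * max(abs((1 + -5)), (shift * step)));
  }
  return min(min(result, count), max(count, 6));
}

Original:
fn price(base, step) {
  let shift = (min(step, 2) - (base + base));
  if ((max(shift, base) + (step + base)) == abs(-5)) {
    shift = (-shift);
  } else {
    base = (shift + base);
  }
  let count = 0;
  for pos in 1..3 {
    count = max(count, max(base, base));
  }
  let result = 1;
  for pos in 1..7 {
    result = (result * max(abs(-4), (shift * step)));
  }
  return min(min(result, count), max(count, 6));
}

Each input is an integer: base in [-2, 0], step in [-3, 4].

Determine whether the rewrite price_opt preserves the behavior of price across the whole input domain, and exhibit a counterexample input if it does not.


Try base=-2, step=-1.
price: shift := 3 | ((max(shift, base) + (step + base)) == abs(-5)): false | base := 1 | count := 0 | iter pos=1: | count := 1 | iter pos=2: | count := 1 | result := 1 | iter pos=1: | result := 4 | iter pos=2: | result := 16 | iter pos=3: | result := 64 | iter pos=4: | result := 256 | iter pos=5: | result := 1024 | iter pos=6: | result := 4096 | result 1
price_opt: shift := 3 | (!((max(shift, base) + (step + base)) == abs((0 + -5)))): true | shift := -3 | count := 0 | iter pos=1: | count := 0 | iter pos=2: | count := 0 | result := 1 | result := 4 | iter pos=2: | result := 16 | iter pos=3: | result := 64 | iter pos=4: | result := 256 | iter pos=5: | result := 1024 | iter pos=6: | result := 4096 | result 0
1 != 0, so the rewrite changes behavior.
verdict: not equivalent; witness: base=-2, step=-1


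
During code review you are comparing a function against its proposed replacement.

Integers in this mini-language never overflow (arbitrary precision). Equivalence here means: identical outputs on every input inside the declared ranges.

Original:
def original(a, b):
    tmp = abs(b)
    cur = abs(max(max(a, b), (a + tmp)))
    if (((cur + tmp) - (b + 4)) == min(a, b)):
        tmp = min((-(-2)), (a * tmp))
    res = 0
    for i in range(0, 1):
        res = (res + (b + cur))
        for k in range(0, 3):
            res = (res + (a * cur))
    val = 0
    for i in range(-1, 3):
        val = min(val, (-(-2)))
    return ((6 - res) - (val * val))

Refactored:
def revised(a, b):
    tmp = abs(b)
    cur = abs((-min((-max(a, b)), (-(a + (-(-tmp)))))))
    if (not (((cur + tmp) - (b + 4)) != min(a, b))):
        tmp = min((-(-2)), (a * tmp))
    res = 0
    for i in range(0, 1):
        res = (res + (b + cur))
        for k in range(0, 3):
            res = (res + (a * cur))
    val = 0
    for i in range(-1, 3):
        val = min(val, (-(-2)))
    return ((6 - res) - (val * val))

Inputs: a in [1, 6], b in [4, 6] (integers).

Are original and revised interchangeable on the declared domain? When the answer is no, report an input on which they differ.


Behavior is preserved: although min/max/abs usage differs, comparison usage differs, boolean connective usage differs, the outputs never diverge.
Tracing a=1, b=6: original: tmp=6, then cur=7, then (((cur + tmp) - (b + 4)) == min(a, b)) is false, then res=0, then (i=0), then res=13, then (k=0), then res=20, then (k=1), then res=27, then (k=2), then res=34, then val=0, then (i=-1), then val=0, then (i=0), then val=0, then (i=1), then val=0, then (i=2), then val=0, then returns -28 | revised: tmp=6, then cur=7, then (not (((cur + tmp) - (b + 4)) != min(a, b))) is false, then res=0, then (i=0), then res=13, then (k=0), then res=20, then (k=1), then res=27, then (k=2), then res=34, then val=0, then (i=-1), then val=0, then (i=0), then val=0, then (i=1), then val=0, then (i=2), then val=0, then returns -28 — matching result -28.
Checked all 18 inputs in the declared domain: the outputs agree on every one.
verdict: equivalent


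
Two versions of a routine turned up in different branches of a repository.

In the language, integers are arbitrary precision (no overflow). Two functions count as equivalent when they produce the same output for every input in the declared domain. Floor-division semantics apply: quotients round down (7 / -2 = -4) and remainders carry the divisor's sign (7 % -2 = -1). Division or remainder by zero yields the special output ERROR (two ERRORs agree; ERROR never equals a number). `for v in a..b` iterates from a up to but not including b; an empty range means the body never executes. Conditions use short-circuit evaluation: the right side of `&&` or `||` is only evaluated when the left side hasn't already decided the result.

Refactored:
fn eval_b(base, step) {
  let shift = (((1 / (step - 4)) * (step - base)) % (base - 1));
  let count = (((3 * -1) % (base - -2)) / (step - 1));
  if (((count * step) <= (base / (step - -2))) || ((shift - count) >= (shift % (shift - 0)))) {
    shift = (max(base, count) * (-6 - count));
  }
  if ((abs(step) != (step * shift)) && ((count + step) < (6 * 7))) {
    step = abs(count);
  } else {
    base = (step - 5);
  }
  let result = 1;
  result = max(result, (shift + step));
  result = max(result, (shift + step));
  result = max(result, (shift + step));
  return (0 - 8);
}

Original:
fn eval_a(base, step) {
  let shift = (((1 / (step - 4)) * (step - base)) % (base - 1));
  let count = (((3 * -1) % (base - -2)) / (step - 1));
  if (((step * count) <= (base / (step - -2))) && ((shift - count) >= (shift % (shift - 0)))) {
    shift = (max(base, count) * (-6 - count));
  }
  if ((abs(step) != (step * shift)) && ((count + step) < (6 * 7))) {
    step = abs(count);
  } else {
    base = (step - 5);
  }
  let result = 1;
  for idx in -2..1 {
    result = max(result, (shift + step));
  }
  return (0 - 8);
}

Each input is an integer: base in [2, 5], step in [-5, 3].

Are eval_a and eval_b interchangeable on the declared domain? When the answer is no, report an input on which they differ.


Not equivalent: base=2, step=-5 separates them (-8 vs ERROR).
eval_a: shift := 0 | count := -1 | (((step * count) <= (base / (step - -2))) && ((shift - count) >= (shift % (shift - 0)))): false | ((abs(step) != (step * shift)) && ((count + step) < (6 * 7))): true | step := 1 | result := 1 | iter idx=-2: | result := 1 | iter idx=-1: | result := 1 | iter idx=0: | result := 1 | result -8
eval_b: shift := 0 | count := -1 | divide-by-zero, output ERROR
verdict: not equivalent; witness: base=2, step=-5


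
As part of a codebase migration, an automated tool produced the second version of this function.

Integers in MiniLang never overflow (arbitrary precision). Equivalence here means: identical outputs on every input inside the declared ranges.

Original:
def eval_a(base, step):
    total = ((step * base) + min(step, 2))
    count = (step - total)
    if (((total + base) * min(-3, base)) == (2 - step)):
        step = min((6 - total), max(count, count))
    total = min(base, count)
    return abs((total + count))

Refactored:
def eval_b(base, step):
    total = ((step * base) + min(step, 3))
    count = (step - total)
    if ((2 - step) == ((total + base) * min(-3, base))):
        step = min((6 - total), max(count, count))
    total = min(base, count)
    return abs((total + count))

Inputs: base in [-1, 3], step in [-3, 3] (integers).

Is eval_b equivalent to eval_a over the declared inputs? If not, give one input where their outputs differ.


Evaluate both at base=-1, step=3.
eval_a: total=-1, then count=4, then (((total + base) * min(-3, base)) == (2 - step)) is false, then total=-1, then returns 3
eval_b: total=0, then count=3, then ((2 - step) == ((total + base) * min(-3, base))) is false, then total=-1, then returns 2
3 vs 2 — the two versions disagree here.
verdict: not equivalent; witness: base=-1, step=3


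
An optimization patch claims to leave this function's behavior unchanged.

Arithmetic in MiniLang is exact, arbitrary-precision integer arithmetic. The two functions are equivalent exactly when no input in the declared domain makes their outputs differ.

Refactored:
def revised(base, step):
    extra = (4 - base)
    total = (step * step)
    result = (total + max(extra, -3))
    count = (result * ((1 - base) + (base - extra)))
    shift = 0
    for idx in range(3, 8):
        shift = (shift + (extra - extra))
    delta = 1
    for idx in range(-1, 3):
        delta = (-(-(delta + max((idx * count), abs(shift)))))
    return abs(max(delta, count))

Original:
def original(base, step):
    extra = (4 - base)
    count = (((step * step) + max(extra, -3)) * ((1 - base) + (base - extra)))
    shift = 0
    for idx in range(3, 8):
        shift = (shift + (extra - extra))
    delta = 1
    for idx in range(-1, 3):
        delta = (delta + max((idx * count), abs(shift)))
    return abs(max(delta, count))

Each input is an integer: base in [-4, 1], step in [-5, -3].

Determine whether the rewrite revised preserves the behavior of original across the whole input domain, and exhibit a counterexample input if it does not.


This is a faithful refactor — local variable names differ, statement counts differ, but the computed results match everywhere.
One worked example (base=-3, step=-3) — original: extra = 7; count = -96; shift = 0; [idx=3]; shift = 0; [idx=4]; shift = 0; [idx=5]; shift = 0; [idx=6]; shift = 0; [idx=7]; shift = 0; delta = 1; [idx=-1]; delta = 97; [idx=0]; delta = 97; [idx=1]; delta = 97; [idx=2]; delta = 97; return 97; revised: extra = 7; total = 9; result = 16; count = -96; shift = 0; [idx=3]; shift = 0; [idx=4]; shift = 0; [idx=5]; shift = 0; [idx=6]; shift = 0; [idx=7]; shift = 0; delta = 1; [idx=-1]; delta = 97; [idx=0]; delta = 97; [idx=1]; delta = 97; [idx=2]; delta = 97; return 97; agreement on 97.
An exhaustive pass over the 18 declared inputs shows identical outputs.
verdict: equivalent


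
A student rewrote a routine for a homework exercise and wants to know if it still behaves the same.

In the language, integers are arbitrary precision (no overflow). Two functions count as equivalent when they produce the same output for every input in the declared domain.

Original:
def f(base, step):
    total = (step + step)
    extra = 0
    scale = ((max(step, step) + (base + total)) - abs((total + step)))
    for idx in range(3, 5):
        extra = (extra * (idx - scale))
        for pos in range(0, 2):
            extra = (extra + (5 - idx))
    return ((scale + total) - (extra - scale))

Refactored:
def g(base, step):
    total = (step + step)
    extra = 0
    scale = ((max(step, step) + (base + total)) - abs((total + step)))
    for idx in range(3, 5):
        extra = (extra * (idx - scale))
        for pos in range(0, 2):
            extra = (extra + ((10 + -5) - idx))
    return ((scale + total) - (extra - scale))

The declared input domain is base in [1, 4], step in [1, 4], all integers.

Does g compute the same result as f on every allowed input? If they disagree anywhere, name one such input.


Behavior is preserved: although constant usage differs; arithmetic usage differs, the outputs never diverge.
One worked example (base=2, step=1) — f: total=2, then extra=0, then scale=2, then (idx=3), then extra=0, then (pos=0), then extra=2, then (pos=1), then extra=4, then (idx=4), then extra=8, then (pos=0), then extra=9, then (pos=1), then extra=10, then returns -4; g: total=2, then extra=0, then scale=2, then (idx=3), then extra=0, then (pos=0), then extra=2, then (pos=1), then extra=4, then (idx=4), then extra=8, then (pos=0), then extra=9, then (pos=1), then extra=10, then returns -4; agreement on -4.
Sweeping the whole domain (16 inputs) finds no disagreement.
verdict: equivalent


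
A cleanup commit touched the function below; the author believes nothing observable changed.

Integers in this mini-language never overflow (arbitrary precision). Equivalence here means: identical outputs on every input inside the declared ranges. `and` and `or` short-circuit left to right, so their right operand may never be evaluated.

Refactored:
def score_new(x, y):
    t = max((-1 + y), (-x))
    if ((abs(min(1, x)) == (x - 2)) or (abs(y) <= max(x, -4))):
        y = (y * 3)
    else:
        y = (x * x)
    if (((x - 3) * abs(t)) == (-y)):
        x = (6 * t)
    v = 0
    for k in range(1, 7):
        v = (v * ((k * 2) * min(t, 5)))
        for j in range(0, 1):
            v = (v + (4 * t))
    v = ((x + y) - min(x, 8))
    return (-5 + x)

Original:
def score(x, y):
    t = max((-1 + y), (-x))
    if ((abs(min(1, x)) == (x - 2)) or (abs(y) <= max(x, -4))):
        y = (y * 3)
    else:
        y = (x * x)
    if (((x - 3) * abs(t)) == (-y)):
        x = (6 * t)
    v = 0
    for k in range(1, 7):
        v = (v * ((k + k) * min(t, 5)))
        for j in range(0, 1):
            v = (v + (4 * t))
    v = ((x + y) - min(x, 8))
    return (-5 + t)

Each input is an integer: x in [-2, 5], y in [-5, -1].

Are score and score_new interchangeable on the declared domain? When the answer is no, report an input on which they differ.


There is a counterexample at x=-2, y=-5: -3 on one side, -7 on the other.
score: t = 2; ((abs(min(1, x)) == (x - 2)) or (abs(y) <= max(x, -4))) -> false; y = 4; (((x - 3) * abs(t)) == (-y)) -> false; v = 0; [k=1]; v = 0; [j=0]; v = 8; [k=2]; v = 64; [j=0]; v = 72; [k=3]; v = 864; [j=0]; v = 872; [k=4]; v = 13952; [j=0]; v = 13960; [k=5]; v = 279200; [j=0]; v = 279208; [k=6]; v = 6700992; [j=0]; v = 6701000; v = 4; return -3
score_new: t = 2; ((abs(min(1, x)) == (x - 2)) or (abs(y) <= max(x, -4))) -> false; y = 4; (((x - 3) * abs(t)) == (-y)) -> false; v = 0; [k=1]; v = 0; [j=0]; v = 8; [k=2]; v = 64; [j=0]; v = 72; [k=3]; v = 864; [j=0]; v = 872; [k=4]; v = 13952; [j=0]; v = 13960; [k=5]; v = 279200; [j=0]; v = 279208; [k=6]; v = 6700992; [j=0]; v = 6701000; v = 4; return -7
verdict: not equivalent; witness: x=-2, y=-5


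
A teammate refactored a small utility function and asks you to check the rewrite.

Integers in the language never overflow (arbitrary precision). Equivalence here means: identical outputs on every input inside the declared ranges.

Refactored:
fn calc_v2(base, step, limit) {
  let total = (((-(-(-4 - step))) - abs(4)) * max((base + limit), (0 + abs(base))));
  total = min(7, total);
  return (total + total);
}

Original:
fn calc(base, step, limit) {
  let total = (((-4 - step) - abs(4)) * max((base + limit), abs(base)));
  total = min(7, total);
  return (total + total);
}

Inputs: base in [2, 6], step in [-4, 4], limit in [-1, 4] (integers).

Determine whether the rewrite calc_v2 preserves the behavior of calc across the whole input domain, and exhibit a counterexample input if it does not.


Differences: arithmetic usage differs, constant usage differs — yet all 270 inputs agree.
verdict: equivalent


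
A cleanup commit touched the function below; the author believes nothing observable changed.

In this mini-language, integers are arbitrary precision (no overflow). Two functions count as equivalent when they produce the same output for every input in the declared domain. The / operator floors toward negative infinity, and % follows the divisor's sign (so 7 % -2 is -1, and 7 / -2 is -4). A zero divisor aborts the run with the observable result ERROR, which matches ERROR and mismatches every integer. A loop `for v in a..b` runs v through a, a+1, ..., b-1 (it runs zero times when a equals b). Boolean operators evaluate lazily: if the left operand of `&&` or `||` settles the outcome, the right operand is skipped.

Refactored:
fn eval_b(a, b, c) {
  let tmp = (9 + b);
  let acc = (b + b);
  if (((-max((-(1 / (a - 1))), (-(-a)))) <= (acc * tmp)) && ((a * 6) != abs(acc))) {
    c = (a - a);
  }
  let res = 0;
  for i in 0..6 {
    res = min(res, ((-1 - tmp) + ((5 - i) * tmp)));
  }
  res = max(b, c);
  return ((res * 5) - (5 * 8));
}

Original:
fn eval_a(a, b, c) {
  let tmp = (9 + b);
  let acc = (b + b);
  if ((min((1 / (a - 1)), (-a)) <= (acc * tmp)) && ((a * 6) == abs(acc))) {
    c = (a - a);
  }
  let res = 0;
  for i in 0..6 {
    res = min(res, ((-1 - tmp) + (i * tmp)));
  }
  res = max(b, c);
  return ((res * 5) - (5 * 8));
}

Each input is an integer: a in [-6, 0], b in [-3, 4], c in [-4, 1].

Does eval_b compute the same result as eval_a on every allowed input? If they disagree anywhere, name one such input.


There is a counterexample at a=-6, b=0, c=1: -35 on one side, -40 on the other.
eval_a: tmp := 9 | acc := 0 | ((min((1 / (a - 1)), (-a)) <= (acc * tmp)) && ((a * 6) == abs(acc))): false | res := 0 | iter i=0: | res := -10 | iter i=1: | res := -10 | iter i=2: | res := -10 | iter i=3: | res := -10 | iter i=4: | res := -10 | iter i=5: | res := -10 | res := 1 | result -35
eval_b: tmp := 9 | acc := 0 | (((-max((-(1 / (a - 1))), (-(-a)))) <= (acc * tmp)) && ((a * 6) != abs(acc))): true | c := 0 | res := 0 | iter i=0: | res := 0 | iter i=1: | res := 0 | iter i=2: | res := 0 | iter i=3: | res := 0 | iter i=4: | res := -1 | iter i=5: | res := -10 | res := 0 | result -40
verdict: not equivalent; witness: a=-6, b=0, c=1
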